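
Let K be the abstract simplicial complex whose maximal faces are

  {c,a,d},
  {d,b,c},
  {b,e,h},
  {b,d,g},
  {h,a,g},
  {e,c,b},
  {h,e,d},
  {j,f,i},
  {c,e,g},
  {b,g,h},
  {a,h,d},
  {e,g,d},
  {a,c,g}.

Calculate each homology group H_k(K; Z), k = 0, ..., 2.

H_0 = Z^2,  H_1 = Z/2,  H_2 = 0.

Take the total order a < b < c < d < e < f < g < h < i < j on the vertex set. Then K (dimension 2) consists of the simplices:

  0-simplices (10): a, b, c, d, e, f, g, h, i, j
  1-simplices (21): ac, ad, ag, ah, bc, bd, be, bg, bh, cd, ce, cg, de, dg, dh, eg, eh, fi, fj, gh, ij
  2-simplices (13): acd, acg, adh, agh, bcd, bce, bdg, beh, bgh, ceg, deg, deh, fij

Hence C_0 ≅ Z^10, C_1 ≅ Z^21, C_2 ≅ Z^13.

Boundary ∂_1: C_1 → C_0 maps an edge to its endpoints' difference, ∂[p,q] = q − p.
The 10×21 boundary matrix has rank 8 and Smith normal form diag(1,1,1,1,1,1,1,1).

The boundary map ∂_2: C_2 → C_1 maps a triangle to the signed sum of its edges. For instance
  ∂adh = dh − ah + ad,
  ∂acd = cd − ad + ac.
The 21×13 boundary matrix has rank 13 and Smith normal form diag(1,1,1,1,1,1,1,1,1,1,1,1,2).

From H_k ≅ ker(∂_k) / im(∂_{k+1}) we obtain:

  H_0: rank C_0 − rank ∂_1 = 10 − 8 = 2, and the invariant factors of ∂_1 are all 1, so H_0 ≅ Z^2.
  H_1: rank ker ∂_1 − rank ∂_2 = (21 − 8) − 13 = 0, and ∂_2 has invariant factor 2 > 1, so H_1 ≅ Z/2.
  H_2: rank ker ∂_2 − rank ∂_3 = (13 − 13) − 0 = 0, and there is no ∂_3, so H_2 ≅ 0.

As a check, the Euler characteristic is 10 − 21 + 13 = 2, which agrees with 2 − 0 + 0 = 2.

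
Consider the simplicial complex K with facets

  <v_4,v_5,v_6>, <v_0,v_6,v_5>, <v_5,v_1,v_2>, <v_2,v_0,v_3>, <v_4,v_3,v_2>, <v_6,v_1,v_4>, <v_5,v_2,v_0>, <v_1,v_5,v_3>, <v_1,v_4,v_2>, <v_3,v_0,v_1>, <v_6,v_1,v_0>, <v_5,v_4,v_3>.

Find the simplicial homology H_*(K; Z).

Take the total order v_0 < v_1 < v_2 < v_3 < v_4 < v_5 < v_6 on the vertex set. Then K (dimension 2) consists of the simplices:

  0-simplices (7): [v_0], [v_1], [v_2], [v_3], [v_4], [v_5], [v_6]
  1-simplices (18): (18 of them)
  2-simplices (12): (12 of them)

giving chain groups C_0 ≅ Z^7, C_1 ≅ Z^18, C_2 ≅ Z^12.

Boundary ∂_1: C_1 → C_0 is given by ∂[p,q] = [q] − [p].
The 7×18 boundary matrix has rank 6 and Smith normal form diag(1,1,1,1,1,1).

∂_2: C_2 → C_1 sends each 2-simplex [p,q,r] to [q,r] − [p,r] + [p,q]. For instance
  ∂[v_0,v_5,v_6] = [v_5,v_6] − [v_0,v_6] + [v_0,v_5],
  ∂[v_0,v_2,v_5] = [v_2,v_5] − [v_0,v_5] + [v_0,v_2].
This gives a 18×12 integer matrix of rank 12; reducing to Smith normal form yields diagonal entries (1,1,1,1,1,1,1,1,1,1,1,2).

Reading off H_k = ker ∂_k / im ∂_{k+1}:

  H_0: rank C_0 − rank ∂_1 = 7 − 6 = 1, and the invariant factors of ∂_1 are all 1, so H_0 = Z.
  H_1: rank ker ∂_1 − rank ∂_2 = (18 − 6) − 12 = 0, and ∂_2 has invariant factor 2 > 1, so H_1 = Z/2.
  H_2: rank ker ∂_2 − rank ∂_3 = (12 − 12) − 0 = 0, and there is no ∂_3, so H_2 = 0.

(K is a triangulation of the real projective plane RP^2.)

H_0 = Z,  H_1 = Z/2,  H_2 = 0.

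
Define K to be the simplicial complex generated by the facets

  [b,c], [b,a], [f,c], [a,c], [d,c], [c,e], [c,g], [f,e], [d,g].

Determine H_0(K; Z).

K has 7 vertices, 9 edges.
rank ∂_0 = 0, rank ∂_1 = 6 ⇒ b_0 = 7 − 0 − 6 = 1; all invariant factors of ∂_1 are 1 so no torsion. So H_0 = Z.

H_0 = Z.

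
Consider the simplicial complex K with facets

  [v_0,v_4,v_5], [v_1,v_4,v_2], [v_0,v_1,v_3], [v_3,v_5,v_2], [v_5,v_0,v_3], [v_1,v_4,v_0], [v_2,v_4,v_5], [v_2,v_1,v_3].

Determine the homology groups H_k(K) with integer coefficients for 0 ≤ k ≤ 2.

H_0 ≅ Z,  H_1 = 0,  H_2 ≅ Z.

Fix the vertex order v_0 < v_1 < v_2 < v_3 < v_4 < v_5 and write every simplex with vertices in increasing order. Then dim K = 2 and the simplices of K are:

  0-simplices (6): [v_0], [v_1], [v_2], [v_3], [v_4], [v_5]
  1-simplices (12): [v_0,v_1], [v_0,v_3], [v_0,v_4], [v_0,v_5], [v_1,v_2], [v_1,v_3], [v_1,v_4], [v_2,v_3], [v_2,v_4], [v_2,v_5], [v_3,v_5], [v_4,v_5]
  2-simplices (8): [v_0,v_1,v_3], [v_0,v_1,v_4], [v_0,v_3,v_5], [v_0,v_4,v_5], [v_1,v_2,v_3], [v_1,v_2,v_4], [v_2,v_3,v_5], [v_2,v_4,v_5]

Hence C_0 ≅ Z^6, C_1 ≅ Z^12, C_2 ≅ Z^8.

Boundary ∂_1: C_1 → C_0 sends each edge [p,q] (with p < q) to q − p. For instance
  ∂[v_1,v_4] = [v_4] − [v_1].
The resulting 6×12 matrix has rank 5, and its Smith normal form has invariant factors (1,1,1,1,1).

∂_2: C_2 → C_1 sends each 2-simplex [p,q,r] to [q,r] − [p,r] + [p,q]. For instance
  ∂[v_0,v_4,v_5] = [v_4,v_5] − [v_0,v_5] + [v_0,v_4],
  ∂[v_2,v_3,v_5] = [v_3,v_5] − [v_2,v_5] + [v_2,v_3].
The resulting 12×8 matrix has rank 7, and its Smith normal form has invariant factors (1,1,1,1,1,1,1).

From H_k ≅ ker(∂_k) / im(∂_{k+1}) we obtain:

  H_0: rank C_0 − rank ∂_1 = 6 − 5 = 1, and the invariant factors of ∂_1 are all 1, so H_0 ≅ Z.
  H_1: rank ker ∂_1 − rank ∂_2 = (12 − 5) − 7 = 0, and the invariant factors of ∂_2 are all 1, so H_1 ≅ 0.
  H_2: rank ker ∂_2 − rank ∂_3 = (8 − 7) − 0 = 1, and there is no ∂_3, so H_2 ≅ Z.

As a check, the Euler characteristic is 6 − 12 + 8 = 2, which agrees with 1 − 0 + 1 = 2.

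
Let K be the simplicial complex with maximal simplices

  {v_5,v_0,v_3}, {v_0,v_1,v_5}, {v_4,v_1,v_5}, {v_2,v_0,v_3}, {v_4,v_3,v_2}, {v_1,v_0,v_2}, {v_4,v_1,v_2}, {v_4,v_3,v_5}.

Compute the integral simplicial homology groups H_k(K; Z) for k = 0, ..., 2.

H_0 = Z,  H_1 = 0,  H_2 = Z.

K has 6 vertices, 12 edges, 8 triangles.
rank ∂_0 = 0, rank ∂_1 = 5 ⇒ b_0 = 6 − 0 − 5 = 1; all invariant factors of ∂_1 are 1 so no torsion. So H_0 ≅ Z.
rank ∂_1 = 5, rank ∂_2 = 7 ⇒ b_1 = 12 − 5 − 7 = 0; all invariant factors of ∂_2 are 1 so no torsion. So H_1 ≅ 0.
rank ∂_2 = 7, rank ∂_3 = 0 ⇒ b_2 = 8 − 7 − 0 = 1. So H_2 ≅ Z.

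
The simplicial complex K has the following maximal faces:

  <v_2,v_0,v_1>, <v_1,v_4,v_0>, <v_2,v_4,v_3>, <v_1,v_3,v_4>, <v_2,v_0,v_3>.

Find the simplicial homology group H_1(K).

H_1 ≅ Z.

We work with the vertex ordering v_0 < v_1 < v_2 < v_3 < v_4. The simplices of K, each written with vertices in increasing order, are:

  0-simplices (5): [v_0], [v_1], [v_2], [v_3], [v_4]
  1-simplices (10): [v_0,v_1], [v_0,v_2], [v_0,v_3], [v_0,v_4], [v_1,v_2], [v_1,v_3], [v_1,v_4], [v_2,v_3], [v_2,v_4], [v_3,v_4]
  2-simplices (5): [v_0,v_1,v_2], [v_0,v_1,v_4], [v_0,v_2,v_3], [v_1,v_3,v_4], [v_2,v_3,v_4]

so the chain groups are C_0 ≅ Z^5, C_1 ≅ Z^10, C_2 ≅ Z^5.

∂_1: C_1 → C_0 maps an edge to its endpoints' difference, ∂[p,q] = q − p.
The 5×10 boundary matrix has rank 4 and Smith normal form diag(1,1,1,1).

The boundary map ∂_2: C_2 → C_1 maps a triangle to the signed sum of its edges. For instance
  ∂[v_1,v_3,v_4] = [v_3,v_4] − [v_1,v_4] + [v_1,v_3],
  ∂[v_0,v_1,v_4] = [v_1,v_4] − [v_0,v_4] + [v_0,v_1].
As a 10×5 matrix over Z this has rank 5, with invariant factors (1,1,1,1,1).

Now H_k = ker ∂_k / im ∂_{k+1}, so:

  H_1: rank ker ∂_1 − rank ∂_2 = (10 − 4) − 5 = 1, and the invariant factors of ∂_2 are all 1, so H_1 ≅ Z.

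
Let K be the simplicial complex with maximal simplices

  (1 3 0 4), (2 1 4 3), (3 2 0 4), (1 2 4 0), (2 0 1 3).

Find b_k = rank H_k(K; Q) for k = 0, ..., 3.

b_0 = 1, b_1 = 0, b_2 = 0, b_3 = 1.

We work with the vertex ordering 0 < 1 < 2 < 3 < 4. The simplices of K, each written with vertices in increasing order, are:

  0-simplices (5): [0], [1], [2], [3], [4]
  1-simplices (10): [0,1], [0,2], [0,3], [0,4], [1,2], [1,3], [1,4], [2,3], [2,4], [3,4]
  2-simplices (10): [0,1,2], [0,1,3], [0,1,4], [0,2,3], [0,2,4], [0,3,4], [1,2,3], [1,2,4], [1,3,4], [2,3,4]
  3-simplices (5): [0,1,2,3], [0,1,2,4], [0,1,3,4], [0,2,3,4], [1,2,3,4]

so the chain groups are C_0 ≅ Z^5, C_1 ≅ Z^10, C_2 ≅ Z^10, C_3 ≅ Z^5.

The boundary map ∂_1: C_1 → C_0 sends each edge [p,q] (with p < q) to q − p. For instance
  ∂[1,3] = [3] − [1].
The resulting 5×10 matrix has rank 4, and its Smith normal form has invariant factors (1,1,1,1).

Boundary ∂_2: C_2 → C_1 maps a triangle to the signed sum of its edges. For instance
  ∂[0,1,3] = [1,3] − [0,3] + [0,1],
  ∂[1,3,4] = [3,4] − [1,4] + [1,3].
The 10×10 boundary matrix has rank 6 and Smith normal form diag(1,1,1,1,1,1).

The boundary map ∂_3: C_3 → C_2 sends each 3-simplex σ to the alternating sum Σ_i (−1)^i (σ with its i-th vertex removed). For instance
  ∂[0,1,3,4] = [1,3,4] − [0,3,4] + [0,1,4] − [0,1,3],
  ∂[1,2,3,4] = [2,3,4] − [1,3,4] + [1,2,4] − [1,2,3].
This gives a 10×5 integer matrix of rank 4; reducing to Smith normal form yields diagonal entries (1,1,1,1).

Now H_k = ker ∂_k / im ∂_{k+1}, so:

  H_0: rank C_0 − rank ∂_1 = 5 − 4 = 1, and the invariant factors of ∂_1 are all 1, so H_0 = Z.
  H_1: rank ker ∂_1 − rank ∂_2 = (10 − 4) − 6 = 0, and the invariant factors of ∂_2 are all 1, so H_1 = 0.
  H_2: rank ker ∂_2 − rank ∂_3 = (10 − 6) − 4 = 0, and the invariant factors of ∂_3 are all 1, so H_2 = 0.
  H_3: rank ker ∂_3 − rank ∂_4 = (5 − 4) − 0 = 1, and there is no ∂_4, so H_3 = Z.

(K is a triangulation of the 3-sphere S^3.)

Hence the Betti numbers are b_0 = 1, b_1 = 0, b_2 = 0, b_3 = 1.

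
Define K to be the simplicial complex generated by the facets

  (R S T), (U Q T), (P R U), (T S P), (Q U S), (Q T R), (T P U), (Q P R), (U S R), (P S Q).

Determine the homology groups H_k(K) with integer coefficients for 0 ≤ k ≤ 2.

Take the total order P < Q < R < S < T < U on the vertex set. Then K (dimension 2) consists of the simplices:

  0-simplices (6): P, Q, R, S, T, U
  1-simplices (15): PQ, PR, PS, PT, PU, QR, QS, QT, QU, RS, RT, RU, ST, SU, TU
  2-simplices (10): PQR, PQS, PRU, PST, PTU, QRT, QSU, QTU, RST, RSU

giving chain groups C_0 ≅ Z^6, C_1 ≅ Z^15, C_2 ≅ Z^10.

The boundary map ∂_1: C_1 → C_0 maps an edge to its endpoints' difference, ∂[p,q] = q − p.
The 6×15 boundary matrix has rank 5 and Smith normal form diag(1,1,1,1,1).

∂_2: C_2 → C_1 acts by ∂[p,q,r] = [q,r] − [p,r] + [p,q]. For instance
  ∂RST = ST − RT + RS,
  ∂PQR = QR − PR + PQ.
The resulting 15×10 matrix has rank 10, and its Smith normal form has invariant factors (1,1,1,1,1,1,1,1,1,2).

Reading off H_k = ker ∂_k / im ∂_{k+1}:

  H_0: rank C_0 − rank ∂_1 = 6 − 5 = 1, and the invariant factors of ∂_1 are all 1, so H_0 = Z.
  H_1: rank ker ∂_1 − rank ∂_2 = (15 − 5) − 10 = 0, and ∂_2 has invariant factor 2 > 1, so H_1 = Z_2.
  H_2: rank ker ∂_2 − rank ∂_3 = (10 − 10) − 0 = 0, and there is no ∂_3, so H_2 = 0.

(K is a triangulation of the real projective plane RP^2.)

H_0 ≅ Z,  H_1 ≅ Z_2,  H_2 = 0.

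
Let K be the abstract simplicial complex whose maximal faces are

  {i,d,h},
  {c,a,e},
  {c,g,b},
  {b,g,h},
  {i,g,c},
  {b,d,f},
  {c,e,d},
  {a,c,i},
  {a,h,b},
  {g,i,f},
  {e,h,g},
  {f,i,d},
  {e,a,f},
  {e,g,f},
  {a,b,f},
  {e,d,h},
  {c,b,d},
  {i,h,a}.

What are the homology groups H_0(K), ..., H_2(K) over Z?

We work with the vertex ordering a < b < c < d < e < f < g < h < i. The simplices of K, each written with vertices in increasing order, are:

  0-simplices (9): a, b, c, d, e, f, g, h, i
  1-simplices (27): ab, ac, ae, af, ah, ai, bc, bd, bf, bg, bh, cd, ce, cg, ci, de, df, dh, di, ef, eg, eh, fg, fi, gh, gi, hi
  2-simplices (18): abf, abh, ace, aci, aef, ahi, bcd, bcg, bdf, bgh, cde, cgi, deh, dfi, dhi, efg, egh, fgi

giving chain groups C_0 ≅ Z^9, C_1 ≅ Z^27, C_2 ≅ Z^18.

The boundary map ∂_1: C_1 → C_0 sends each edge [p,q] (with p < q) to q − p.
As a 9×27 matrix over Z this has rank 8, with invariant factors (1,1,1,1,1,1,1,1).

Boundary ∂_2: C_2 → C_1 sends each 2-simplex [p,q,r] to [q,r] − [p,r] + [p,q]. For instance
  ∂fgi = gi − fi + fg,
  ∂bgh = gh − bh + bg.
The resulting 27×18 matrix has rank 17, and its Smith normal form has invariant factors (1,1,1,1,1,1,1,1,1,1,1,1,1,1,1,1,1).

Now H_k = ker ∂_k / im ∂_{k+1}, so:

  H_0: rank C_0 − rank ∂_1 = 9 − 8 = 1, and the invariant factors of ∂_1 are all 1, so H_0 ≅ Z.
  H_1: rank ker ∂_1 − rank ∂_2 = (27 − 8) − 17 = 2, and the invariant factors of ∂_2 are all 1, so H_1 ≅ Z^2.
  H_2: rank ker ∂_2 − rank ∂_3 = (18 − 17) − 0 = 1, and there is no ∂_3, so H_2 ≅ Z.

H_0 = Z,  H_1 = Z^2,  H_2 = Z.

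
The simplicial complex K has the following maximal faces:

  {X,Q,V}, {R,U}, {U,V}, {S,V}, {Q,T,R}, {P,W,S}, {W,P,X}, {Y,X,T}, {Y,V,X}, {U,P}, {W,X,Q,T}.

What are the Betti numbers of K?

b_0 = 1, b_1 = 3, b_2 = 0, b_3 = 0.

We work with the vertex ordering P < Q < R < S < T < U < V < W < X < Y. The simplices of K, each written with vertices in increasing order, are:

  0-simplices (10): P, Q, R, S, T, U, V, W, X, Y
  1-simplices (21): PS, PU, PW, PX, QR, QT, QV, QW, QX, RT, RU, SV, SW, TW, TX, TY, UV, VX, VY, WX, XY
  2-simplices (10): PSW, PWX, QRT, QTW, QTX, QVX, QWX, TWX, TXY, VXY
  3-simplices (1): QTWX

giving chain groups C_0 ≅ Z^10, C_1 ≅ Z^21, C_2 ≅ Z^10, C_3 ≅ Z^1.

Boundary ∂_1: C_1 → C_0 maps an edge to its endpoints' difference, ∂[p,q] = q − p. For instance
  ∂PX = X − P.
The resulting 10×21 matrix has rank 9, and its Smith normal form has invariant factors (1,1,1,1,1,1,1,1,1).

∂_2: C_2 → C_1 acts by ∂[p,q,r] = [q,r] − [p,r] + [p,q]. For instance
  ∂QTW = TW − QW + QT,
  ∂TXY = XY − TY + TX.
As a 21×10 matrix over Z this has rank 9, with invariant factors (1,1,1,1,1,1,1,1,1).

The boundary map ∂_3: C_3 → C_2 sends each 3-simplex σ to the alternating sum Σ_i (−1)^i (σ with its i-th vertex removed). For instance
  ∂QTWX = TWX − QWX + QTX − QTW.
As a 10×1 matrix over Z this has rank 1, with invariant factors (1).

Computing H_k = (kernel of ∂_k) / (image of ∂_{k+1}):

  H_0: rank C_0 − rank ∂_1 = 10 − 9 = 1, and the invariant factors of ∂_1 are all 1, so H_0 = Z.
  H_1: rank ker ∂_1 − rank ∂_2 = (21 − 9) − 9 = 3, and the invariant factors of ∂_2 are all 1, so H_1 = Z^3.
  H_2: rank ker ∂_2 − rank ∂_3 = (10 − 9) − 1 = 0, and the invariant factors of ∂_3 are all 1, so H_2 = 0.
  H_3: rank ker ∂_3 − rank ∂_4 = (1 − 1) − 0 = 0, and there is no ∂_4, so H_3 = 0.

As a check, the Euler characteristic is 10 − 21 + 10 − 1 = -2, which agrees with 1 − 3 + 0 − 0 = -2.

Hence the Betti numbers are b_0 = 1, b_1 = 3, b_2 = 0, b_3 = 0.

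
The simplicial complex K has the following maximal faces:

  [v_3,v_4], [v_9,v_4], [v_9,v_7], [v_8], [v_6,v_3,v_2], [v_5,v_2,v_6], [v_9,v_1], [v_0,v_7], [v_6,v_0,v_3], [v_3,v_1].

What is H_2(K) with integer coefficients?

H_2 = 0.

Order the vertices as v_0 < v_1 < v_2 < v_3 < v_4 < v_5 < v_6 < v_7 < v_8 < v_9. Listing each simplex with vertices in this order, K has dimension 2 with simplices:

  0-simplices (10): [v_0], [v_1], [v_2], [v_3], [v_4], [v_5], [v_6], [v_7], [v_8], [v_9]
  1-simplices (13): [v_0,v_3], [v_0,v_6], [v_0,v_7], [v_1,v_3], [v_1,v_9], [v_2,v_3], [v_2,v_5], [v_2,v_6], [v_3,v_4], [v_3,v_6], [v_4,v_9], [v_5,v_6], [v_7,v_9]
  2-simplices (3): [v_0,v_3,v_6], [v_2,v_3,v_6], [v_2,v_5,v_6]

Hence C_0 ≅ Z^10, C_1 ≅ Z^13, C_2 ≅ Z^3.

Boundary ∂_1: C_1 → C_0 maps an edge to its endpoints' difference, ∂[p,q] = q − p.
The 10×13 boundary matrix has rank 8 and Smith normal form diag(1,1,1,1,1,1,1,1).

Boundary ∂_2: C_2 → C_1 sends each 2-simplex [p,q,r] to [q,r] − [p,r] + [p,q]. For instance
  ∂[v_0,v_3,v_6] = [v_3,v_6] − [v_0,v_6] + [v_0,v_3],
  ∂[v_2,v_3,v_6] = [v_3,v_6] − [v_2,v_6] + [v_2,v_3].
This gives a 13×3 integer matrix of rank 3; reducing to Smith normal form yields diagonal entries (1,1,1).

Reading off H_k = ker ∂_k / im ∂_{k+1}:

  H_2: rank ker ∂_2 − rank ∂_3 = (3 − 3) − 0 = 0, and there is no ∂_3, so H_2 ≅ 0.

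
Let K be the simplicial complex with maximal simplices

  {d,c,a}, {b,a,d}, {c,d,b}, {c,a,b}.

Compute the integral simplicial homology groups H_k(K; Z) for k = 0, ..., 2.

Fix the vertex order a < b < c < d and write every simplex with vertices in increasing order. Then dim K = 2 and the simplices of K are:

  0-simplices (4): a, b, c, d
  1-simplices (6): ab, ac, ad, bc, bd, cd
  2-simplices (4): abc, abd, acd, bcd

giving chain groups C_0 ≅ Z^4, C_1 ≅ Z^6, C_2 ≅ Z^4.

The boundary map ∂_1: C_1 → C_0 maps an edge to its endpoints' difference, ∂[p,q] = q − p.
This gives a 4×6 integer matrix of rank 3; reducing to Smith normal form yields diagonal entries (1,1,1).

∂_2: C_2 → C_1 acts by ∂[p,q,r] = [q,r] − [p,r] + [p,q]. For instance
  ∂abd = bd − ad + ab,
  ∂abc = bc − ac + ab.
The resulting 6×4 matrix has rank 3, and its Smith normal form has invariant factors (1,1,1).

Computing H_k = (kernel of ∂_k) / (image of ∂_{k+1}):

  H_0: rank C_0 − rank ∂_1 = 4 − 3 = 1, and the invariant factors of ∂_1 are all 1, so H_0 ≅ Z.
  H_1: rank ker ∂_1 − rank ∂_2 = (6 − 3) − 3 = 0, and the invariant factors of ∂_2 are all 1, so H_1 ≅ 0.
  H_2: rank ker ∂_2 − rank ∂_3 = (4 − 3) − 0 = 1, and there is no ∂_3, so H_2 ≅ Z.

H_0 ≅ Z,  H_1 = 0,  H_2 ≅ Z.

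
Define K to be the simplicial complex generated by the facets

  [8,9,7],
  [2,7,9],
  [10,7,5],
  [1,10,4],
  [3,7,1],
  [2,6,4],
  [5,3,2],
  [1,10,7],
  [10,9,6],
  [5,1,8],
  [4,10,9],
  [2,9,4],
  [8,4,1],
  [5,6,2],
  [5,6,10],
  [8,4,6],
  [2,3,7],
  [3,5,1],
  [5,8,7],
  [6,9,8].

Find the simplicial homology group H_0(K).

H_0 = Z.

Take the total order 1 < 2 < 3 < 4 < 5 < 6 < 7 < 8 < 9 < 10 on the vertex set. Then K (dimension 2) consists of the simplices:

  0-simplices (10): [1], [2], [3], [4], [5], [6], [7], [8], [9], [10]
  1-simplices (30): (30 of them)
  2-simplices (20): (20 of them)

so the chain groups are C_0 ≅ Z^10, C_1 ≅ Z^30, C_2 ≅ Z^20.

The boundary map ∂_1: C_1 → C_0 maps an edge to its endpoints' difference, ∂[p,q] = q − p.
The resulting 10×30 matrix has rank 9, and its Smith normal form has invariant factors (1,1,1,1,1,1,1,1,1).

Boundary ∂_2: C_2 → C_1 sends each 2-simplex [p,q,r] to [q,r] − [p,r] + [p,q]. For instance
  ∂[1,3,5] = [3,5] − [1,5] + [1,3],
  ∂[5,6,10] = [6,10] − [5,10] + [5,6].
The 30×20 boundary matrix has rank 20 and Smith normal form diag(1,1,1,1,1,1,1,1,1,1,1,1,1,1,1,1,1,1,1,2).

Computing H_k = (kernel of ∂_k) / (image of ∂_{k+1}):

  H_0: rank C_0 − rank ∂_1 = 10 − 9 = 1, and the invariant factors of ∂_1 are all 1, so H_0 ≅ Z.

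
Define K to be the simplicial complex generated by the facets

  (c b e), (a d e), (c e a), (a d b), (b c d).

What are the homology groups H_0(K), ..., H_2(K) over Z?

H_0 ≅ Z,  H_1 ≅ Z,  H_2 = 0.

We work with the vertex ordering a < b < c < d < e. The simplices of K, each written with vertices in increasing order, are:

  0-simplices (5): a, b, c, d, e
  1-simplices (10): ab, ac, ad, ae, bc, bd, be, cd, ce, de
  2-simplices (5): abd, ace, ade, bcd, bce

so the chain groups are C_0 ≅ Z^5, C_1 ≅ Z^10, C_2 ≅ Z^5.

∂_1: C_1 → C_0 maps an edge to its endpoints' difference, ∂[p,q] = q − p.
The resulting 5×10 matrix has rank 4, and its Smith normal form has invariant factors (1,1,1,1).

∂_2: C_2 → C_1 maps a triangle to the signed sum of its edges. For instance
  ∂bcd = cd − bd + bc,
  ∂abd = bd − ad + ab.
The resulting 10×5 matrix has rank 5, and its Smith normal form has invariant factors (1,1,1,1,1).

Computing H_k = (kernel of ∂_k) / (image of ∂_{k+1}):

  H_0: rank C_0 − rank ∂_1 = 5 − 4 = 1, and the invariant factors of ∂_1 are all 1, so H_0 = Z.
  H_1: rank ker ∂_1 − rank ∂_2 = (10 − 4) − 5 = 1, and the invariant factors of ∂_2 are all 1, so H_1 = Z.
  H_2: rank ker ∂_2 − rank ∂_3 = (5 − 5) − 0 = 0, and there is no ∂_3, so H_2 = 0.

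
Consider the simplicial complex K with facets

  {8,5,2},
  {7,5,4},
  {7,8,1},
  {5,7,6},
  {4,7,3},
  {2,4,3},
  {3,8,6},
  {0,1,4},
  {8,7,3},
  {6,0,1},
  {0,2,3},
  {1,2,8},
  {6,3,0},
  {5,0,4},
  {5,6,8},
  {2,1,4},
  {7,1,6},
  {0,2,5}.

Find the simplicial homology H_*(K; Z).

H_0 = Z,  H_1 = Z × Z/2,  H_2 = 0.

Take the total order 0 < 1 < 2 < 3 < 4 < 5 < 6 < 7 < 8 on the vertex set. Then K (dimension 2) consists of the simplices:

  0-simplices (9): [0], [1], [2], [3], [4], [5], [6], [7], [8]
  1-simplices (27): (27 of them)
  2-simplices (18): [0,1,4], [0,1,6], [0,2,3], [0,2,5], [0,3,6], [0,4,5], [1,2,4], [1,2,8], [1,6,7], [1,7,8], [2,3,4], [2,5,8], [3,4,7], [3,6,8], [3,7,8], [4,5,7], [5,6,7], [5,6,8]

Hence C_0 ≅ Z^9, C_1 ≅ Z^27, C_2 ≅ Z^18.

Boundary ∂_1: C_1 → C_0 is given by ∂[p,q] = [q] − [p].
This gives a 9×27 integer matrix of rank 8; reducing to Smith normal form yields diagonal entries (1,1,1,1,1,1,1,1).

The boundary map ∂_2: C_2 → C_1 sends each 2-simplex [p,q,r] to [q,r] − [p,r] + [p,q]. For instance
  ∂[2,3,4] = [3,4] − [2,4] + [2,3],
  ∂[0,4,5] = [4,5] − [0,5] + [0,4].
This gives a 27×18 integer matrix of rank 18; reducing to Smith normal form yields diagonal entries (1,1,1,1,1,1,1,1,1,1,1,1,1,1,1,1,1,2).

Computing H_k = (kernel of ∂_k) / (image of ∂_{k+1}):

  H_0: rank C_0 − rank ∂_1 = 9 − 8 = 1, and the invariant factors of ∂_1 are all 1, so H_0 ≅ Z.
  H_1: rank ker ∂_1 − rank ∂_2 = (27 − 8) − 18 = 1, and ∂_2 has invariant factor 2 > 1, so H_1 ≅ Z × Z/2.
  H_2: rank ker ∂_2 − rank ∂_3 = (18 − 18) − 0 = 0, and there is no ∂_3, so H_2 ≅ 0.

(K is a triangulation of the Klein bottle.)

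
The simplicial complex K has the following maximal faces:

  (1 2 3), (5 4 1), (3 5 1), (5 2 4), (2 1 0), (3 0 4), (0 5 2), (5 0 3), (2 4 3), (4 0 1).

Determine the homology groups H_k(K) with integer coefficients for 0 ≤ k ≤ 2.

H_0 ≅ Z,  H_1 ≅ Z/2,  H_2 = 0.

Fix the vertex order 0 < 1 < 2 < 3 < 4 < 5 and write every simplex with vertices in increasing order. Then dim K = 2 and the simplices of K are:

  0-simplices (6): [0], [1], [2], [3], [4], [5]
  1-simplices (15): [0,1], [0,2], [0,3], [0,4], [0,5], [1,2], [1,3], [1,4], [1,5], [2,3], [2,4], [2,5], [3,4], [3,5], [4,5]
  2-simplices (10): [0,1,2], [0,1,4], [0,2,5], [0,3,4], [0,3,5], [1,2,3], [1,3,5], [1,4,5], [2,3,4], [2,4,5]

Hence C_0 ≅ Z^6, C_1 ≅ Z^15, C_2 ≅ Z^10.

∂_1: C_1 → C_0 maps an edge to its endpoints' difference, ∂[p,q] = q − p. For instance
  ∂[0,5] = [5] − [0].
This gives a 6×15 integer matrix of rank 5; reducing to Smith normal form yields diagonal entries (1,1,1,1,1).

Boundary ∂_2: C_2 → C_1 maps a triangle to the signed sum of its edges. For instance
  ∂[0,1,4] = [1,4] − [0,4] + [0,1],
  ∂[1,2,3] = [2,3] − [1,3] + [1,2].
As a 15×10 matrix over Z this has rank 10, with invariant factors (1,1,1,1,1,1,1,1,1,2).

Reading off H_k = ker ∂_k / im ∂_{k+1}:

  H_0: rank C_0 − rank ∂_1 = 6 − 5 = 1, and the invariant factors of ∂_1 are all 1, so H_0 = Z.
  H_1: rank ker ∂_1 − rank ∂_2 = (15 − 5) − 10 = 0, and ∂_2 has invariant factor 2 > 1, so H_1 = Z/2.
  H_2: rank ker ∂_2 − rank ∂_3 = (10 − 10) − 0 = 0, and there is no ∂_3, so H_2 = 0.

As a check, the Euler characteristic is 6 − 15 + 10 = 1, which agrees with 1 − 0 + 0 = 1.
(K is a triangulation of the real projective plane RP^2.)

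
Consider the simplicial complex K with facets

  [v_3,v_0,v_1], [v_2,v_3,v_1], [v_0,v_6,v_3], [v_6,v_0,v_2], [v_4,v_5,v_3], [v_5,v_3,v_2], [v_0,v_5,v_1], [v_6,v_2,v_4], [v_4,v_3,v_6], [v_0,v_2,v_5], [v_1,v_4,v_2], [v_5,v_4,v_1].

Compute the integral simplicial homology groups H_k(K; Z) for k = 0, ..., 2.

We work with the vertex ordering v_0 < v_1 < v_2 < v_3 < v_4 < v_5 < v_6. The simplices of K, each written with vertices in increasing order, are:

  0-simplices (7): [v_0], [v_1], [v_2], [v_3], [v_4], [v_5], [v_6]
  1-simplices (18): (18 of them)
  2-simplices (12): (12 of them)

so the chain groups are C_0 ≅ Z^7, C_1 ≅ Z^18, C_2 ≅ Z^12.

Boundary ∂_1: C_1 → C_0 sends each edge [p,q] (with p < q) to q − p.
The resulting 7×18 matrix has rank 6, and its Smith normal form has invariant factors (1,1,1,1,1,1).

Boundary ∂_2: C_2 → C_1 maps a triangle to the signed sum of its edges. For instance
  ∂[v_1,v_2,v_3] = [v_2,v_3] − [v_1,v_3] + [v_1,v_2],
  ∂[v_2,v_3,v_5] = [v_3,v_5] − [v_2,v_5] + [v_2,v_3].
As a 18×12 matrix over Z this has rank 12, with invariant factors (1,1,1,1,1,1,1,1,1,1,1,2).

Computing H_k = (kernel of ∂_k) / (image of ∂_{k+1}):

  H_0: rank C_0 − rank ∂_1 = 7 − 6 = 1, and the invariant factors of ∂_1 are all 1, so H_0 = Z.
  H_1: rank ker ∂_1 − rank ∂_2 = (18 − 6) − 12 = 0, and ∂_2 has invariant factor 2 > 1, so H_1 = Z/2Z.
  H_2: rank ker ∂_2 − rank ∂_3 = (12 − 12) − 0 = 0, and there is no ∂_3, so H_2 = 0.

H_0 ≅ Z,  H_1 ≅ Z/2Z,  H_2 = 0.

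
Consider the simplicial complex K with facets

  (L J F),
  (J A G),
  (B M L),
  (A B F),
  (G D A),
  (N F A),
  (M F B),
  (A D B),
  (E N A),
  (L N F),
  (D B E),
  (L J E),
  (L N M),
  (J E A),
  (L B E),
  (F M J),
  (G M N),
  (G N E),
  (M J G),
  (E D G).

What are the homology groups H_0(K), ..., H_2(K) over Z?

H_0 ≅ Z,  H_1 ≅ Z × Z/2,  H_2 = 0.

We work with the vertex ordering A < B < D < E < F < G < J < L < M < N. The simplices of K, each written with vertices in increasing order, are:

  0-simplices (10): A, B, D, E, F, G, J, L, M, N
  1-simplices (30): AB, AD, AE, AF, AG, AJ, AN, BD, BE, BF, BL, BM, DE, DG, EG, EJ, EL, EN, FJ, FL, FM, FN, GJ, GM, GN, JL, JM, LM, LN, MN
  2-simplices (20): ABD, ABF, ADG, AEJ, AEN, AFN, AGJ, BDE, BEL, BFM, BLM, DEG, EGN, EJL, FJL, FJM, FLN, GJM, GMN, LMN

giving chain groups C_0 ≅ Z^10, C_1 ≅ Z^30, C_2 ≅ Z^20.

The boundary map ∂_1: C_1 → C_0 maps an edge to its endpoints' difference, ∂[p,q] = q − p.
The resulting 10×30 matrix has rank 9, and its Smith normal form has invariant factors (1,1,1,1,1,1,1,1,1).

∂_2: C_2 → C_1 acts by ∂[p,q,r] = [q,r] − [p,r] + [p,q]. For instance
  ∂EJL = JL − EL + EJ,
  ∂AEN = EN − AN + AE.
The resulting 30×20 matrix has rank 20, and its Smith normal form has invariant factors (1,1,1,1,1,1,1,1,1,1,1,1,1,1,1,1,1,1,1,2).

From H_k ≅ ker(∂_k) / im(∂_{k+1}) we obtain:

  H_0: rank C_0 − rank ∂_1 = 10 − 9 = 1, and the invariant factors of ∂_1 are all 1, so H_0 = Z.
  H_1: rank ker ∂_1 − rank ∂_2 = (30 − 9) − 20 = 1, and ∂_2 has invariant factor 2 > 1, so H_1 = Z × Z/2.
  H_2: rank ker ∂_2 − rank ∂_3 = (20 − 20) − 0 = 0, and there is no ∂_3, so H_2 = 0.

As a check, the Euler characteristic is 10 − 30 + 20 = 0, which agrees with 1 − 1 + 0 = 0.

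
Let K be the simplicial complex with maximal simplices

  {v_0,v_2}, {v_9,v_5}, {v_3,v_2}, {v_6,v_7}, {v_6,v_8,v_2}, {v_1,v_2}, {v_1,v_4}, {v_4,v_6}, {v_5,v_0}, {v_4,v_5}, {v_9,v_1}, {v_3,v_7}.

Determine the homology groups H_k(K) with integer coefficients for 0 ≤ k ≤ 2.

H_0 = Z,  H_1 = Z^4,  H_2 = 0.

K has 10 vertices, 14 edges, 1 triangle.
rank ∂_0 = 0, rank ∂_1 = 9 ⇒ b_0 = 10 − 0 − 9 = 1; all invariant factors of ∂_1 are 1 so no torsion. So H_0 = Z.
rank ∂_1 = 9, rank ∂_2 = 1 ⇒ b_1 = 14 − 9 − 1 = 4; all invariant factors of ∂_2 are 1 so no torsion. So H_1 = Z^4.
rank ∂_2 = 1, rank ∂_3 = 0 ⇒ b_2 = 1 − 1 − 0 = 0. So H_2 = 0.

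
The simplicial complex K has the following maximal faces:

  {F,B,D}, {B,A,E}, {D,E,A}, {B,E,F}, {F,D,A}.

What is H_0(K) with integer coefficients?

Order the vertices as A < B < D < E < F. Listing each simplex with vertices in this order, K has dimension 2 with simplices:

  0-simplices (5): A, B, D, E, F
  1-simplices (10): AB, AD, AE, AF, BD, BE, BF, DE, DF, EF
  2-simplices (5): ABE, ADE, ADF, BDF, BEF

Hence C_0 ≅ Z^5, C_1 ≅ Z^10, C_2 ≅ Z^5.

∂_1: C_1 → C_0 maps an edge to its endpoints' difference, ∂[p,q] = q − p.
This gives a 5×10 integer matrix of rank 4; reducing to Smith normal form yields diagonal entries (1,1,1,1).

The boundary map ∂_2: C_2 → C_1 acts by ∂[p,q,r] = [q,r] − [p,r] + [p,q]. For instance
  ∂ADE = DE − AE + AD,
  ∂ADF = DF − AF + AD.
This gives a 10×5 integer matrix of rank 5; reducing to Smith normal form yields diagonal entries (1,1,1,1,1).

Reading off H_k = ker ∂_k / im ∂_{k+1}:

  H_0: rank C_0 − rank ∂_1 = 5 − 4 = 1, and the invariant factors of ∂_1 are all 1, so H_0 ≅ Z.

(K is a triangulation of the Möbius band.)

H_0 ≅ Z.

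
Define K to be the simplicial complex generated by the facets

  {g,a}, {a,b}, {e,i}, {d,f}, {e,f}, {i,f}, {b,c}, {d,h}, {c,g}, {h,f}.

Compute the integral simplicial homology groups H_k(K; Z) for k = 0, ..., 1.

H_0 ≅ Z^2,  H_1 ≅ Z^3.

Order the vertices as a < b < c < d < e < f < g < h < i. Listing each simplex with vertices in this order, K has dimension 1 with simplices:

  0-simplices (9): a, b, c, d, e, f, g, h, i
  1-simplices (10): ab, ag, bc, cg, df, dh, ef, ei, fh, fi

Hence C_0 ≅ Z^9, C_1 ≅ Z^10.

The boundary map ∂_1: C_1 → C_0 maps an edge to its endpoints' difference, ∂[p,q] = q − p. For instance
  ∂dh = h − d.
This gives a 9×10 integer matrix of rank 7; reducing to Smith normal form yields diagonal entries (1,1,1,1,1,1,1).

Now H_k = ker ∂_k / im ∂_{k+1}, so:

  H_0: rank C_0 − rank ∂_1 = 9 − 7 = 2, and the invariant factors of ∂_1 are all 1, so H_0 ≅ Z^2.
  H_1: rank ker ∂_1 − rank ∂_2 = (10 − 7) − 0 = 3, and there is no ∂_2, so H_1 ≅ Z^3.

(K is a triangulation of the disjoint union of the circle S^1 and a wedge of 2 circles.)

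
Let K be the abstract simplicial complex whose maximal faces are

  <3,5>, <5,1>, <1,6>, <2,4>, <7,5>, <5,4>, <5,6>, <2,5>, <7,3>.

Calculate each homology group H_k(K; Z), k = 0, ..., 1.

We work with the vertex ordering 1 < 2 < 3 < 4 < 5 < 6 < 7. The simplices of K, each written with vertices in increasing order, are:

  0-simplices (7): [1], [2], [3], [4], [5], [6], [7]
  1-simplices (9): [1,5], [1,6], [2,4], [2,5], [3,5], [3,7], [4,5], [5,6], [5,7]

Hence C_0 ≅ Z^7, C_1 ≅ Z^9.

Boundary ∂_1: C_1 → C_0 is given by ∂[p,q] = [q] − [p].
This gives a 7×9 integer matrix of rank 6; reducing to Smith normal form yields diagonal entries (1,1,1,1,1,1).

Reading off H_k = ker ∂_k / im ∂_{k+1}:

  H_0: rank C_0 − rank ∂_1 = 7 − 6 = 1, and the invariant factors of ∂_1 are all 1, so H_0 ≅ Z.
  H_1: rank ker ∂_1 − rank ∂_2 = (9 − 6) − 0 = 3, and there is no ∂_2, so H_1 ≅ Z^3.

As a check, the Euler characteristic is 7 − 9 = -2, which agrees with 1 − 3 = -2.
(K is a triangulation of a wedge of 3 circles.)

H_0 = Z,  H_1 = Z^3.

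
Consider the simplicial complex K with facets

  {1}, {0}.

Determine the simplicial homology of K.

H_0 = Z^2.

Order the vertices as 0 < 1. Listing each simplex with vertices in this order, K has dimension 0 with simplices:

  0-simplices (2): [0], [1]

giving chain groups C_0 ≅ Z^2.

Now H_k = ker ∂_k / im ∂_{k+1}, so:

  H_0: rank C_0 − rank ∂_1 = 2 − 0 = 2, and there is no ∂_1, so H_0 = Z^2.

(K is a triangulation of a set of 2 points.)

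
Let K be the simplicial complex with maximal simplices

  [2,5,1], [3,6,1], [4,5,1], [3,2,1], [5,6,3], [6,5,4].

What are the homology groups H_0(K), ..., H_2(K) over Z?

H_0 = Z,  H_1 = Z,  H_2 = 0.

Order the vertices as 1 < 2 < 3 < 4 < 5 < 6. Listing each simplex with vertices in this order, K has dimension 2 with simplices:

  0-simplices (6): [1], [2], [3], [4], [5], [6]
  1-simplices (12): [1,2], [1,3], [1,4], [1,5], [1,6], [2,3], [2,5], [3,5], [3,6], [4,5], [4,6], [5,6]
  2-simplices (6): [1,2,3], [1,2,5], [1,3,6], [1,4,5], [3,5,6], [4,5,6]

so the chain groups are C_0 ≅ Z^6, C_1 ≅ Z^12, C_2 ≅ Z^6.

∂_1: C_1 → C_0 sends each edge [p,q] (with p < q) to q − p.
The resulting 6×12 matrix has rank 5, and its Smith normal form has invariant factors (1,1,1,1,1).

Boundary ∂_2: C_2 → C_1 maps a triangle to the signed sum of its edges. For instance
  ∂[3,5,6] = [5,6] − [3,6] + [3,5],
  ∂[4,5,6] = [5,6] − [4,6] + [4,5].
The resulting 12×6 matrix has rank 6, and its Smith normal form has invariant factors (1,1,1,1,1,1).

Computing H_k = (kernel of ∂_k) / (image of ∂_{k+1}):

  H_0: rank C_0 − rank ∂_1 = 6 − 5 = 1, and the invariant factors of ∂_1 are all 1, so H_0 = Z.
  H_1: rank ker ∂_1 − rank ∂_2 = (12 − 5) − 6 = 1, and the invariant factors of ∂_2 are all 1, so H_1 = Z.
  H_2: rank ker ∂_2 − rank ∂_3 = (6 − 6) − 0 = 0, and there is no ∂_3, so H_2 = 0.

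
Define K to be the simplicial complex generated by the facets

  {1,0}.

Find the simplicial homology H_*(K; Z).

Take the total order 0 < 1 on the vertex set. Then K (dimension 1) consists of the simplices:

  0-simplices (2): [0], [1]
  1-simplices (1): [0,1]

giving chain groups C_0 ≅ Z^2, C_1 ≅ Z^1.

∂_1: C_1 → C_0 maps an edge to its endpoints' difference, ∂[p,q] = q − p. For instance
  ∂[0,1] = [1] − [0].
The resulting 2×1 matrix has rank 1, and its Smith normal form has invariant factors (1).

Reading off H_k = ker ∂_k / im ∂_{k+1}:

  H_0: rank C_0 − rank ∂_1 = 2 − 1 = 1, and the invariant factors of ∂_1 are all 1, so H_0 = Z.
  H_1: rank ker ∂_1 − rank ∂_2 = (1 − 1) − 0 = 0, and there is no ∂_2, so H_1 = 0.

H_0 ≅ Z,  H_1 = 0.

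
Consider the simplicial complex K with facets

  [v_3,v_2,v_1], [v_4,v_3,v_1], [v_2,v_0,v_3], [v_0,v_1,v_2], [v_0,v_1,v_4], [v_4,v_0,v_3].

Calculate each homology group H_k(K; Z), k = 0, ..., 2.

We work with the vertex ordering v_0 < v_1 < v_2 < v_3 < v_4. The simplices of K, each written with vertices in increasing order, are:

  0-simplices (5): [v_0], [v_1], [v_2], [v_3], [v_4]
  1-simplices (9): [v_0,v_1], [v_0,v_2], [v_0,v_3], [v_0,v_4], [v_1,v_2], [v_1,v_3], [v_1,v_4], [v_2,v_3], [v_3,v_4]
  2-simplices (6): [v_0,v_1,v_2], [v_0,v_1,v_4], [v_0,v_2,v_3], [v_0,v_3,v_4], [v_1,v_2,v_3], [v_1,v_3,v_4]

Hence C_0 ≅ Z^5, C_1 ≅ Z^9, C_2 ≅ Z^6.

∂_1: C_1 → C_0 maps an edge to its endpoints' difference, ∂[p,q] = q − p. For instance
  ∂[v_0,v_1] = [v_1] − [v_0].
The resulting 5×9 matrix has rank 4, and its Smith normal form has invariant factors (1,1,1,1).

The boundary map ∂_2: C_2 → C_1 maps a triangle to the signed sum of its edges. For instance
  ∂[v_0,v_3,v_4] = [v_3,v_4] − [v_0,v_4] + [v_0,v_3],
  ∂[v_0,v_1,v_4] = [v_1,v_4] − [v_0,v_4] + [v_0,v_1].
As a 9×6 matrix over Z this has rank 5, with invariant factors (1,1,1,1,1).

Now H_k = ker ∂_k / im ∂_{k+1}, so:

  H_0: rank C_0 − rank ∂_1 = 5 − 4 = 1, and the invariant factors of ∂_1 are all 1, so H_0 ≅ Z.
  H_1: rank ker ∂_1 − rank ∂_2 = (9 − 4) − 5 = 0, and the invariant factors of ∂_2 are all 1, so H_1 ≅ 0.
  H_2: rank ker ∂_2 − rank ∂_3 = (6 − 5) − 0 = 1, and there is no ∂_3, so H_2 ≅ Z.

As a check, the Euler characteristic is 5 − 9 + 6 = 2, which agrees with 1 − 0 + 1 = 2.
(K is a triangulation of the 2-sphere S^2.)

H_0 = Z,  H_1 = 0,  H_2 = Z.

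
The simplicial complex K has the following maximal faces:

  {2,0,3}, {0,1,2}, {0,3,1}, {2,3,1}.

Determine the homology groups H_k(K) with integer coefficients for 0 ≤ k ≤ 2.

K has 4 vertices, 6 edges, 4 triangles.
rank ∂_0 = 0, rank ∂_1 = 3 ⇒ b_0 = 4 − 0 − 3 = 1; all invariant factors of ∂_1 are 1 so no torsion. So H_0 ≅ Z.
rank ∂_1 = 3, rank ∂_2 = 3 ⇒ b_1 = 6 − 3 − 3 = 0; all invariant factors of ∂_2 are 1 so no torsion. So H_1 ≅ 0.
rank ∂_2 = 3, rank ∂_3 = 0 ⇒ b_2 = 4 − 3 − 0 = 1. So H_2 ≅ Z.

H_0 ≅ Z,  H_1 = 0,  H_2 ≅ Z.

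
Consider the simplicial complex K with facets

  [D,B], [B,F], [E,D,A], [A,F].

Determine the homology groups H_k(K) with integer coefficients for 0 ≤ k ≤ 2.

H_0 ≅ Z,  H_1 ≅ Z,  H_2 = 0.

We work with the vertex ordering A < B < D < E < F. The simplices of K, each written with vertices in increasing order, are:

  0-simplices (5): A, B, D, E, F
  1-simplices (6): AD, AE, AF, BD, BF, DE
  2-simplices (1): ADE

so the chain groups are C_0 ≅ Z^5, C_1 ≅ Z^6, C_2 ≅ Z^1.

∂_1: C_1 → C_0 sends each edge [p,q] (with p < q) to q − p. For instance
  ∂BD = D − B.
The resulting 5×6 matrix has rank 4, and its Smith normal form has invariant factors (1,1,1,1).

The boundary map ∂_2: C_2 → C_1 maps a triangle to the signed sum of its edges. For instance
  ∂ADE = DE − AE + AD.
As a 6×1 matrix over Z this has rank 1, with invariant factors (1).

Reading off H_k = ker ∂_k / im ∂_{k+1}:

  H_0: rank C_0 − rank ∂_1 = 5 − 4 = 1, and the invariant factors of ∂_1 are all 1, so H_0 ≅ Z.
  H_1: rank ker ∂_1 − rank ∂_2 = (6 − 4) − 1 = 1, and the invariant factors of ∂_2 are all 1, so H_1 ≅ Z.
  H_2: rank ker ∂_2 − rank ∂_3 = (1 − 1) − 0 = 0, and there is no ∂_3, so H_2 ≅ 0.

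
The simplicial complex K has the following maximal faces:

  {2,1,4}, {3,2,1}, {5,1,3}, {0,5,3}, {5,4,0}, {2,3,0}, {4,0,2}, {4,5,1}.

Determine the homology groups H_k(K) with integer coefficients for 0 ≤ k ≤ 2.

Fix the vertex order 0 < 1 < 2 < 3 < 4 < 5 and write every simplex with vertices in increasing order. Then dim K = 2 and the simplices of K are:

  0-simplices (6): [0], [1], [2], [3], [4], [5]
  1-simplices (12): [0,2], [0,3], [0,4], [0,5], [1,2], [1,3], [1,4], [1,5], [2,3], [2,4], [3,5], [4,5]
  2-simplices (8): [0,2,3], [0,2,4], [0,3,5], [0,4,5], [1,2,3], [1,2,4], [1,3,5], [1,4,5]

giving chain groups C_0 ≅ Z^6, C_1 ≅ Z^12, C_2 ≅ Z^8.

∂_1: C_1 → C_0 maps an edge to its endpoints' difference, ∂[p,q] = q − p. For instance
  ∂[1,3] = [3] − [1].
The resulting 6×12 matrix has rank 5, and its Smith normal form has invariant factors (1,1,1,1,1).

The boundary map ∂_2: C_2 → C_1 sends each 2-simplex [p,q,r] to [q,r] − [p,r] + [p,q]. For instance
  ∂[0,2,4] = [2,4] − [0,4] + [0,2],
  ∂[0,4,5] = [4,5] − [0,5] + [0,4].
As a 12×8 matrix over Z this has rank 7, with invariant factors (1,1,1,1,1,1,1).

Computing H_k = (kernel of ∂_k) / (image of ∂_{k+1}):

  H_0: rank C_0 − rank ∂_1 = 6 − 5 = 1, and the invariant factors of ∂_1 are all 1, so H_0 = Z.
  H_1: rank ker ∂_1 − rank ∂_2 = (12 − 5) − 7 = 0, and the invariant factors of ∂_2 are all 1, so H_1 = 0.
  H_2: rank ker ∂_2 − rank ∂_3 = (8 − 7) − 0 = 1, and there is no ∂_3, so H_2 = Z.

H_0 = Z,  H_1 = 0,  H_2 = Z.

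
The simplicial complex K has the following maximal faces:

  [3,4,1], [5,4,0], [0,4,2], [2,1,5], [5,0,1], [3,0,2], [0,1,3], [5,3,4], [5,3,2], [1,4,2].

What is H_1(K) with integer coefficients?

H_1 = Z/2Z.

Order the vertices as 0 < 1 < 2 < 3 < 4 < 5. Listing each simplex with vertices in this order, K has dimension 2 with simplices:

  0-simplices (6): [0], [1], [2], [3], [4], [5]
  1-simplices (15): [0,1], [0,2], [0,3], [0,4], [0,5], [1,2], [1,3], [1,4], [1,5], [2,3], [2,4], [2,5], [3,4], [3,5], [4,5]
  2-simplices (10): [0,1,3], [0,1,5], [0,2,3], [0,2,4], [0,4,5], [1,2,4], [1,2,5], [1,3,4], [2,3,5], [3,4,5]

giving chain groups C_0 ≅ Z^6, C_1 ≅ Z^15, C_2 ≅ Z^10.

The boundary map ∂_1: C_1 → C_0 is given by ∂[p,q] = [q] − [p]. For instance
  ∂[0,4] = [4] − [0].
The 6×15 boundary matrix has rank 5 and Smith normal form diag(1,1,1,1,1).

The boundary map ∂_2: C_2 → C_1 maps a triangle to the signed sum of its edges. For instance
  ∂[1,2,5] = [2,5] − [1,5] + [1,2],
  ∂[0,2,3] = [2,3] − [0,3] + [0,2].
This gives a 15×10 integer matrix of rank 10; reducing to Smith normal form yields diagonal entries (1,1,1,1,1,1,1,1,1,2).

Now H_k = ker ∂_k / im ∂_{k+1}, so:

  H_1: rank ker ∂_1 − rank ∂_2 = (15 − 5) − 10 = 0, and ∂_2 has invariant factor 2 > 1, so H_1 = Z/2Z.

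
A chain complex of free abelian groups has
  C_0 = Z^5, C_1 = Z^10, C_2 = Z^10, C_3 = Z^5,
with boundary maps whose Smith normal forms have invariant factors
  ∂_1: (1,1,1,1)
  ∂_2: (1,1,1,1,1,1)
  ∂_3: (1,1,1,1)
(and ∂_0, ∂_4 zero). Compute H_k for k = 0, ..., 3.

H_0: b_0 = 5 − 0 − 4 = 1; torsion from ∂_1 factors > 1: none. So H_0 ≅ Z.
H_1: b_1 = 10 − 4 − 6 = 0; torsion from ∂_2 factors > 1: none. So H_1 ≅ 0.
H_2: b_2 = 10 − 6 − 4 = 0; torsion from ∂_3 factors > 1: none. So H_2 ≅ 0.
H_3: b_3 = 5 − 4 − 0 = 1; torsion from ∂_4 factors > 1: none. So H_3 ≅ Z.

H_0 ≅ Z,  H_1 = 0,  H_2 = 0,  H_3 ≅ Z.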